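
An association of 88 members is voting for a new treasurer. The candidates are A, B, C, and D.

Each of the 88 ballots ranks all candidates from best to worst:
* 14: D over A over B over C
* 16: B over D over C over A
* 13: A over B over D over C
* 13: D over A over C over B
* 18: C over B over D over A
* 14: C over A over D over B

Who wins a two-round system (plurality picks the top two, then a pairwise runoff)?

Round 1 first-place votes: A 13, B 16, C 32, D 27. C and D advance.
Runoff: C is ranked above D on 32 ballots, D above C on 56.

D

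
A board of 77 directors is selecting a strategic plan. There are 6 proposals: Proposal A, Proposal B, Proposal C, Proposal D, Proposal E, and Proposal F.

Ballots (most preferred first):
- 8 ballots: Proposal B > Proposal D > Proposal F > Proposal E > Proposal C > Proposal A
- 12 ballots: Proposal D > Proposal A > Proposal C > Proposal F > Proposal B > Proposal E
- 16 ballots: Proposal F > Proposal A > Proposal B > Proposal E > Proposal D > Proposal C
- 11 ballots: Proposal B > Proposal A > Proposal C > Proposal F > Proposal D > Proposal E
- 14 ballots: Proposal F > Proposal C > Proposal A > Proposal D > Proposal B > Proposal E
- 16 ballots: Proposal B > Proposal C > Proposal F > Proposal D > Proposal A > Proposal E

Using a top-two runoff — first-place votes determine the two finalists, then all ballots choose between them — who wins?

Proposal F

Round 1 first-place votes: Proposal A 0, Proposal B 35, Proposal C 0, Proposal D 12, Proposal E 0, Proposal F 30. Proposal B and Proposal F advance.
Runoff: Proposal B is ranked above Proposal F on 35 ballots, Proposal F above Proposal B on 42.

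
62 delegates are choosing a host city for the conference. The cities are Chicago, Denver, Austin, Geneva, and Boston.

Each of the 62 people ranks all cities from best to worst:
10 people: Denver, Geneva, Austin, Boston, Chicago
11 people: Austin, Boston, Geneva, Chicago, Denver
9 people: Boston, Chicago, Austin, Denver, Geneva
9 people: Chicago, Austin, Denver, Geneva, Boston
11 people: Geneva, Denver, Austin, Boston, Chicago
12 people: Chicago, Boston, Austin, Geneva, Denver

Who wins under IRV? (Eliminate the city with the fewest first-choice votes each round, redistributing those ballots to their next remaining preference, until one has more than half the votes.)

Geneva

Round 1: Chicago 21, Denver 10, Austin 11, Geneva 11, Boston 9. Boston eliminated.
Round 2: Chicago 30, Denver 10, Austin 11, Geneva 11. Denver eliminated.
Round 3: Chicago 30, Austin 11, Geneva 21. Austin eliminated.
Round 4: Chicago 30, Geneva 32. Geneva has a majority (≥32).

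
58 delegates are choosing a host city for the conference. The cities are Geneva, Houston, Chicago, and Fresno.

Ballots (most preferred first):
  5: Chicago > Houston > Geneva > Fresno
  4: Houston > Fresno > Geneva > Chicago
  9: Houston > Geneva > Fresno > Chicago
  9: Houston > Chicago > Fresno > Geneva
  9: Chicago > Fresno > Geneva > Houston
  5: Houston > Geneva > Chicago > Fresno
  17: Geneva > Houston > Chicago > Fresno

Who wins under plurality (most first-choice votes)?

First-place votes: Geneva 17, Houston 27, Chicago 14, Fresno 0.

Houston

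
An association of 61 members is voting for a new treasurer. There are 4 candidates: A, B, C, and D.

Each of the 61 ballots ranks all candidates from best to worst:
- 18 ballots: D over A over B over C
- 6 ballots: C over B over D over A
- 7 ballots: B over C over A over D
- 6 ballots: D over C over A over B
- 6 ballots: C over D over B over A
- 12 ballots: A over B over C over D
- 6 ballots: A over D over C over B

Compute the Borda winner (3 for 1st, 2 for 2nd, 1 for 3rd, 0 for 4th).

A: 18×2 + 6×0 + 7×1 + 6×1 + 6×0 + 12×3 + 6×3 = 103
B: 18×1 + 6×2 + 7×3 + 6×0 + 6×1 + 12×2 + 6×0 = 81
C: 18×0 + 6×3 + 7×2 + 6×2 + 6×3 + 12×1 + 6×1 = 80
D: 18×3 + 6×1 + 7×0 + 6×3 + 6×2 + 12×0 + 6×2 = 102

A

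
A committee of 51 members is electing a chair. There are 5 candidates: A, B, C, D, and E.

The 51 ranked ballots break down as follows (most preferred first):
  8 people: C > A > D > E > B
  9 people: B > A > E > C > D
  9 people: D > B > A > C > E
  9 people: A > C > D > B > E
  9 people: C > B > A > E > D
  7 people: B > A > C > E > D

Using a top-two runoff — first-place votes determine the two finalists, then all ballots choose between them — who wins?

Round 1 first-place votes: A 9, B 16, C 17, D 9, E 0. C and B advance.
Runoff: C is ranked above B on 26 ballots, B above C on 25.

C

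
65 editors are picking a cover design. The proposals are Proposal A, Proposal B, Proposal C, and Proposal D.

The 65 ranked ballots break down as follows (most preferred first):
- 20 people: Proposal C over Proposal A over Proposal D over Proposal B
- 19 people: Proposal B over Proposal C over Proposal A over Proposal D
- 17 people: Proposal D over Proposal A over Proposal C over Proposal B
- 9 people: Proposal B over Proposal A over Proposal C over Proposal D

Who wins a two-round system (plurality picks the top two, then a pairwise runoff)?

Proposal C

Round 1 first-place votes: Proposal A 0, Proposal B 28, Proposal C 20, Proposal D 17. Proposal B and Proposal C advance.
Runoff: Proposal B is ranked above Proposal C on 28 ballots, Proposal C above Proposal B on 37.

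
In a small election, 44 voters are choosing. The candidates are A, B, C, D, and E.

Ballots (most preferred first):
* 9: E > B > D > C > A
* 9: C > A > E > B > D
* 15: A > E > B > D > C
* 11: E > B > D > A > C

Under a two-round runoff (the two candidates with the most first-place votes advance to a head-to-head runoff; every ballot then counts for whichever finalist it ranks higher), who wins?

Round 1 first-place votes: A 15, B 0, C 9, D 0, E 20. E and A advance.
Runoff: E is ranked above A on 20 ballots, A above E on 24.

A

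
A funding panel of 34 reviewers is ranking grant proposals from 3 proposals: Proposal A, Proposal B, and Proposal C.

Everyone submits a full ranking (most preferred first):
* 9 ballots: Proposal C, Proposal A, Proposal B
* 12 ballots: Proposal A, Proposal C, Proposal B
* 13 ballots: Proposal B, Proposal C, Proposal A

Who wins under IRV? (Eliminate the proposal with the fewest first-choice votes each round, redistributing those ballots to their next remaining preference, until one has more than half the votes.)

Round 1: Proposal A 12, Proposal B 13, Proposal C 9. Proposal C eliminated.
Round 2: Proposal A 21, Proposal B 13. Proposal A has a majority (≥18).

Proposal A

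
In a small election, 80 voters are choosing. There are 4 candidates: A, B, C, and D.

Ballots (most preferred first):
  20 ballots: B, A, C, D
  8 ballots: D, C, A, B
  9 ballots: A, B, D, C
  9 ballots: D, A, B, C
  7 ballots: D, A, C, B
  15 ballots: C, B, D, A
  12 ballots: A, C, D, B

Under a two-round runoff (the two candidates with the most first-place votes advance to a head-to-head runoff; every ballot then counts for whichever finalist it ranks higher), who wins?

Round 1 first-place votes: A 21, B 20, C 15, D 24. D and A advance.
Runoff: D is ranked above A on 39 ballots, A above D on 41.

A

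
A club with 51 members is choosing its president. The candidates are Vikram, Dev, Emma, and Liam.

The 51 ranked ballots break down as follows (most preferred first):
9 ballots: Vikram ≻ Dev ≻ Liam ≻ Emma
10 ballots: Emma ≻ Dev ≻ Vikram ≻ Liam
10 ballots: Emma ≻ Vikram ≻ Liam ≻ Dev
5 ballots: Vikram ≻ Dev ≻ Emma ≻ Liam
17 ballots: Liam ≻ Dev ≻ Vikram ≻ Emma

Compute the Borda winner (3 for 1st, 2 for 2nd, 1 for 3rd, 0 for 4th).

Vikram

Vikram: 9×3 + 10×1 + 10×2 + 5×3 + 17×1 = 89
Dev: 9×2 + 10×2 + 10×0 + 5×2 + 17×2 = 82
Emma: 9×0 + 10×3 + 10×3 + 5×1 + 17×0 = 65
Liam: 9×1 + 10×0 + 10×1 + 5×0 + 17×3 = 70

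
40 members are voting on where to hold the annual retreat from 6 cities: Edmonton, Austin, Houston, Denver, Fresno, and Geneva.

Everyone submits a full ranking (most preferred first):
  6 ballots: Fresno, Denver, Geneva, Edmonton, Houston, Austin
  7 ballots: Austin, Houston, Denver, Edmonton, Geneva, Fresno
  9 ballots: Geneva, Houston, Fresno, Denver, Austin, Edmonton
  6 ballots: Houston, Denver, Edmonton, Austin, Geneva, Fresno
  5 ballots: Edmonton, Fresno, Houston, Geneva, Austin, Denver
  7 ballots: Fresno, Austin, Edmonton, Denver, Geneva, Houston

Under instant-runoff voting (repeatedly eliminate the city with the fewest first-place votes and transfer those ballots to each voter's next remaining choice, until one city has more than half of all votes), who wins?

Round 1: Edmonton 5, Austin 7, Houston 6, Denver 0, Fresno 13, Geneva 9. Denver eliminated.
Round 2: Edmonton 5, Austin 7, Houston 6, Fresno 13, Geneva 9. Edmonton eliminated.
Round 3: Austin 7, Houston 6, Fresno 18, Geneva 9. Houston eliminated.
Round 4: Austin 13, Fresno 18, Geneva 9. Geneva eliminated.
Round 5: Austin 13, Fresno 27. Fresno has a majority (≥21).

Fresno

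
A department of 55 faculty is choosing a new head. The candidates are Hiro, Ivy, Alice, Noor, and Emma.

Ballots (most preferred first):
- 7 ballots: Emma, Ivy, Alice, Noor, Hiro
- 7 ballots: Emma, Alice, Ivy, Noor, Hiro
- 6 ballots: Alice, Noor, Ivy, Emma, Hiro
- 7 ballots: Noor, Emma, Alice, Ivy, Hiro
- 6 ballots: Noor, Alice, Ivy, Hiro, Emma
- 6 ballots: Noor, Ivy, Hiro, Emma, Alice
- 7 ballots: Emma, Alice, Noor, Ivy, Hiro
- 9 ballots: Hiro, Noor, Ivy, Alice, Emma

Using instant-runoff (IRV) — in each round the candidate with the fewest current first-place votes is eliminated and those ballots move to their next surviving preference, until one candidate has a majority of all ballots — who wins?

Noor

Round 1: Hiro 9, Ivy 0, Alice 6, Noor 19, Emma 21. Ivy eliminated.
Round 2: Hiro 9, Alice 6, Noor 19, Emma 21. Alice eliminated.
Round 3: Hiro 9, Noor 25, Emma 21. Hiro eliminated.
Round 4: Noor 34, Emma 21. Noor has a majority (≥28).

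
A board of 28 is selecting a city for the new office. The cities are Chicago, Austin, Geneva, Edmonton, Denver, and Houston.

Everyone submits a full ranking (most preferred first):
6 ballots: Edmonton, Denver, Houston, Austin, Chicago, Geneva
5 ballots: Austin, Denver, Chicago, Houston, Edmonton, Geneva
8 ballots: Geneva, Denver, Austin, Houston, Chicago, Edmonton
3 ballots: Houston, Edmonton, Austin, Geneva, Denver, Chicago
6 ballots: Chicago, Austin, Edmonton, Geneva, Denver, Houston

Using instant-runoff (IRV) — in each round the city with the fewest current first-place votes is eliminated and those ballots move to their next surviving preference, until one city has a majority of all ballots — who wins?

Chicago

Round 1: Chicago 6, Austin 5, Geneva 8, Edmonton 6, Denver 0, Houston 3. Denver eliminated.
Round 2: Chicago 6, Austin 5, Geneva 8, Edmonton 6, Houston 3. Houston eliminated.
Round 3: Chicago 6, Austin 5, Geneva 8, Edmonton 9. Austin eliminated.
Round 4: Chicago 11, Geneva 8, Edmonton 9. Geneva eliminated.
Round 5: Chicago 19, Edmonton 9. Chicago has a majority (≥15).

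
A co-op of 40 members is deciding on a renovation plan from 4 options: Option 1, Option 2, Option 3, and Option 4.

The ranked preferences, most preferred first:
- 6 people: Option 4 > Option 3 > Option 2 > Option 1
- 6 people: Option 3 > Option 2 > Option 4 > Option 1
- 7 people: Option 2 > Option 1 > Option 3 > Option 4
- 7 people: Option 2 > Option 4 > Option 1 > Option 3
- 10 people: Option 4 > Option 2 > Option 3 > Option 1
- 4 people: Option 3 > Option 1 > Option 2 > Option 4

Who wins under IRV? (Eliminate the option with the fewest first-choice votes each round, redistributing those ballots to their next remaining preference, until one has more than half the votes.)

Round 1: Option 1 0, Option 2 14, Option 3 10, Option 4 16. Option 1 eliminated.
Round 2: Option 2 14, Option 3 10, Option 4 16. Option 3 eliminated.
Round 3: Option 2 24, Option 4 16. Option 2 has a majority (≥21).

Option 2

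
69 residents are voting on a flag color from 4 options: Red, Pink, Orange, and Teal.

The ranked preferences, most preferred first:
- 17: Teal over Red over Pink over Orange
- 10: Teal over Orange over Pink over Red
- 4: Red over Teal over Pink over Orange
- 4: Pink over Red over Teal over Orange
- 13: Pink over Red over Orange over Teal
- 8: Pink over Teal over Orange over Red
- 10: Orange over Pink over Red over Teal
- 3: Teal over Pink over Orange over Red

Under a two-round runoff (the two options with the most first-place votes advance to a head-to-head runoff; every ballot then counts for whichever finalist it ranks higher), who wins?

Round 1 first-place votes: Red 4, Pink 25, Orange 10, Teal 30. Teal and Pink advance.
Runoff: Teal is ranked above Pink on 34 ballots, Pink above Teal on 35.

Pink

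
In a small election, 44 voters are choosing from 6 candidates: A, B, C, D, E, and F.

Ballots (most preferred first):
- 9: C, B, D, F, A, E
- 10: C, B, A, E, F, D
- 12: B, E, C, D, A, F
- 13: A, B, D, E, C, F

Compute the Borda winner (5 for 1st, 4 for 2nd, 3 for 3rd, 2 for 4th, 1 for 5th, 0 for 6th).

A: 9×1 + 10×3 + 12×1 + 13×5 = 116
B: 9×4 + 10×4 + 12×5 + 13×4 = 188
C: 9×5 + 10×5 + 12×3 + 13×1 = 144
D: 9×3 + 10×0 + 12×2 + 13×3 = 90
E: 9×0 + 10×2 + 12×4 + 13×2 = 94
F: 9×2 + 10×1 + 12×0 + 13×0 = 28

B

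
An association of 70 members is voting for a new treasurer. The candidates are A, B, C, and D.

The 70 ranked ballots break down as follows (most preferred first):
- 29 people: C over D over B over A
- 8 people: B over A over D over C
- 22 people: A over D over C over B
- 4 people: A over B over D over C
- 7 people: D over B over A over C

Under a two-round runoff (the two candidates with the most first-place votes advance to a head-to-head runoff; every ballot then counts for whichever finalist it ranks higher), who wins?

Round 1 first-place votes: A 26, B 8, C 29, D 7. C and A advance.
Runoff: C is ranked above A on 29 ballots, A above C on 41.

A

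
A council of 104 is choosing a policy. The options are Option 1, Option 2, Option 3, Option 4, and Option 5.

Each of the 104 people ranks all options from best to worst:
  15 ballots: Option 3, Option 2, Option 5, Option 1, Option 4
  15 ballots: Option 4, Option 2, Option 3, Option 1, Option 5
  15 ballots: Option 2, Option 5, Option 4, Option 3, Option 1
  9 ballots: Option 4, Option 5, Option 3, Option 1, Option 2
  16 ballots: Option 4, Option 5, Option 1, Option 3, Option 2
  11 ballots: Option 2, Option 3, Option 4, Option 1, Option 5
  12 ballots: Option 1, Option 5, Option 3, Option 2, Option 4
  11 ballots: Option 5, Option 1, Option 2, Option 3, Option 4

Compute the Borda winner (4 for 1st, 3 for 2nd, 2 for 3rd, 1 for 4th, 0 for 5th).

Option 5

Option 1: 15×1 + 15×1 + 15×0 + 9×1 + 16×2 + 11×1 + 12×4 + 11×3 = 163
Option 2: 15×3 + 15×3 + 15×4 + 9×0 + 16×0 + 11×4 + 12×1 + 11×2 = 228
Option 3: 15×4 + 15×2 + 15×1 + 9×2 + 16×1 + 11×3 + 12×2 + 11×1 = 207
Option 4: 15×0 + 15×4 + 15×2 + 9×4 + 16×4 + 11×2 + 12×0 + 11×0 = 212
Option 5: 15×2 + 15×0 + 15×3 + 9×3 + 16×3 + 11×0 + 12×3 + 11×4 = 230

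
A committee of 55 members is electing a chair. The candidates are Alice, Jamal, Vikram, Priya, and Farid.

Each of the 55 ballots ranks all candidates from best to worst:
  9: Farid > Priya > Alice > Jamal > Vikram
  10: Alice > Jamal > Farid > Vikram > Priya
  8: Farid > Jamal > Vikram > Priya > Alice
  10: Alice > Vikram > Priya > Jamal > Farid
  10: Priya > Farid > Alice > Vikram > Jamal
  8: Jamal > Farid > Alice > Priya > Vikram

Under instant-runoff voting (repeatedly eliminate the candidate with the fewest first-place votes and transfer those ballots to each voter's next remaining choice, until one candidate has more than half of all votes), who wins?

Round 1: Alice 20, Jamal 8, Vikram 0, Priya 10, Farid 17. Vikram eliminated.
Round 2: Alice 20, Jamal 8, Priya 10, Farid 17. Jamal eliminated.
Round 3: Alice 20, Priya 10, Farid 25. Priya eliminated.
Round 4: Alice 20, Farid 35. Farid has a majority (≥28).

Farid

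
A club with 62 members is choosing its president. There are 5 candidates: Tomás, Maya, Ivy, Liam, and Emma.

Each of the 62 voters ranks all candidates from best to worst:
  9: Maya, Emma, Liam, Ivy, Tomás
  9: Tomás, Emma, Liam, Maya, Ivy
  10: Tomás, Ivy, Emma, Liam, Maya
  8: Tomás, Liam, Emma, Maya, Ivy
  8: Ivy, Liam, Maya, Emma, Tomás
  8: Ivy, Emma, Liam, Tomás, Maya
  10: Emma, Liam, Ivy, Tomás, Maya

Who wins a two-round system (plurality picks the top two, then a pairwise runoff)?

Round 1 first-place votes: Tomás 27, Maya 9, Ivy 16, Liam 0, Emma 10. Tomás and Ivy advance.
Runoff: Tomás is ranked above Ivy on 27 ballots, Ivy above Tomás on 35.

Ivy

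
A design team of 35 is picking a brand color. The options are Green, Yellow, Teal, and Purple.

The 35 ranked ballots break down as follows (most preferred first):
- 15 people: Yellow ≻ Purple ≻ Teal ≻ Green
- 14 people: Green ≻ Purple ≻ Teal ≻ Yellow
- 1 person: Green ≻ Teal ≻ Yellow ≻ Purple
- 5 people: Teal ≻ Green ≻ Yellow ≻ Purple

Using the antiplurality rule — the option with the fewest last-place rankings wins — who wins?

Teal

Last-place votes: Green 15, Yellow 14, Teal 0, Purple 6.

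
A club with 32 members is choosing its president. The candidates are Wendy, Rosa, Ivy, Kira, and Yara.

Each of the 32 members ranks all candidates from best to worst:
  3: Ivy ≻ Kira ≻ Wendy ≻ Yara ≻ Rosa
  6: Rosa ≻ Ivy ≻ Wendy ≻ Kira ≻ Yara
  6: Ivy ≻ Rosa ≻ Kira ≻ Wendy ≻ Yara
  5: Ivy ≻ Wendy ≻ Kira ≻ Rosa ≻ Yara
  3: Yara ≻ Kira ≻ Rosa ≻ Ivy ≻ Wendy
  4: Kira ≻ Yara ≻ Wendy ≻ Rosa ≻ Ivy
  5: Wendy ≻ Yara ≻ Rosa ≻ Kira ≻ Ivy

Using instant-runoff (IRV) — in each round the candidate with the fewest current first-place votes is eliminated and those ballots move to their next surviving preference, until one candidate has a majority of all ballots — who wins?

Round 1: Wendy 5, Rosa 6, Ivy 14, Kira 4, Yara 3. Yara eliminated.
Round 2: Wendy 5, Rosa 6, Ivy 14, Kira 7. Wendy eliminated.
Round 3: Rosa 11, Ivy 14, Kira 7. Kira eliminated.
Round 4: Rosa 18, Ivy 14. Rosa has a majority (≥17).

Rosa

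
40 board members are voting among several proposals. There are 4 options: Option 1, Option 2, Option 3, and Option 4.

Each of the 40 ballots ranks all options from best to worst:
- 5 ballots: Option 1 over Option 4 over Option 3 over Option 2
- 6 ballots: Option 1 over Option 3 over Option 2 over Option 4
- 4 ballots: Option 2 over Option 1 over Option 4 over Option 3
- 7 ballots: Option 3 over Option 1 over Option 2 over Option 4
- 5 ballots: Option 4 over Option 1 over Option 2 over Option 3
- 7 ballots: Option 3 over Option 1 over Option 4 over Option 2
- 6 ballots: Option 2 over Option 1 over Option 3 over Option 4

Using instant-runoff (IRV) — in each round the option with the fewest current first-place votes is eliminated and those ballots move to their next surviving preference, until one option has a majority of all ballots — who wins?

Round 1: Option 1 11, Option 2 10, Option 3 14, Option 4 5. Option 4 eliminated.
Round 2: Option 1 16, Option 2 10, Option 3 14. Option 2 eliminated.
Round 3: Option 1 26, Option 3 14. Option 1 has a majority (≥21).

Option 1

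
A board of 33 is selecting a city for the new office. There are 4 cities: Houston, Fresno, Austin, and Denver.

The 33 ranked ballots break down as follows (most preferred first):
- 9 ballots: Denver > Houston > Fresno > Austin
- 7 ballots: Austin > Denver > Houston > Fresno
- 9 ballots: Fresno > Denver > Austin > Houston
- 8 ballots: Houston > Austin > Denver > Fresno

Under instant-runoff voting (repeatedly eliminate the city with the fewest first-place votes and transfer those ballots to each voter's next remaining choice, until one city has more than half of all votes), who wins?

Round 1: Houston 8, Fresno 9, Austin 7, Denver 9. Austin eliminated.
Round 2: Houston 8, Fresno 9, Denver 16. Houston eliminated.
Round 3: Fresno 9, Denver 24. Denver has a majority (≥17).

Denver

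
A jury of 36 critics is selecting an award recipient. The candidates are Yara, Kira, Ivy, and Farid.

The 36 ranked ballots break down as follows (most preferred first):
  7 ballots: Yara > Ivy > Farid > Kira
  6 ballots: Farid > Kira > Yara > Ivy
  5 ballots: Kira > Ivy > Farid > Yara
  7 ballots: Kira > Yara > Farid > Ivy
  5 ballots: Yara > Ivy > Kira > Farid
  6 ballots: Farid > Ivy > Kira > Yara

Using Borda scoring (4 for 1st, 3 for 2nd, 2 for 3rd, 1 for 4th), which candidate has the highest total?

Yara: 7×4 + 6×2 + 5×1 + 7×3 + 5×4 + 6×1 = 92
Kira: 7×1 + 6×3 + 5×4 + 7×4 + 5×2 + 6×2 = 95
Ivy: 7×3 + 6×1 + 5×3 + 7×1 + 5×3 + 6×3 = 82
Farid: 7×2 + 6×4 + 5×2 + 7×2 + 5×1 + 6×4 = 91

Kira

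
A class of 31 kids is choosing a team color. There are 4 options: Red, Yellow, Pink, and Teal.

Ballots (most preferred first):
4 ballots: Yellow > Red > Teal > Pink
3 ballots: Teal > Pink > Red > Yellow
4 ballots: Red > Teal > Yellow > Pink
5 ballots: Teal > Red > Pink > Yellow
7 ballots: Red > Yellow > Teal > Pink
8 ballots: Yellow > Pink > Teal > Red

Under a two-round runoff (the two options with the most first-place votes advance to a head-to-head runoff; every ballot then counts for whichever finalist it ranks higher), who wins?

Round 1 first-place votes: Red 11, Yellow 12, Pink 0, Teal 8. Yellow and Red advance.
Runoff: Yellow is ranked above Red on 12 ballots, Red above Yellow on 19.

Red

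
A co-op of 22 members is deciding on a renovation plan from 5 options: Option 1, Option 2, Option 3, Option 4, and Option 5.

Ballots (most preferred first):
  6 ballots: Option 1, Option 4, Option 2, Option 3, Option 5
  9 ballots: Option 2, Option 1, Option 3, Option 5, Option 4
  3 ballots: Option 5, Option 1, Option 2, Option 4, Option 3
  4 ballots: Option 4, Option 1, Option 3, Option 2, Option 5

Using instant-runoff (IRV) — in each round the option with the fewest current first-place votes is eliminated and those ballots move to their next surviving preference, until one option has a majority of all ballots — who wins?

Option 1

Round 1: Option 1 6, Option 2 9, Option 3 0, Option 4 4, Option 5 3. Option 3 eliminated.
Round 2: Option 1 6, Option 2 9, Option 4 4, Option 5 3. Option 5 eliminated.
Round 3: Option 1 9, Option 2 9, Option 4 4. Option 4 eliminated.
Round 4: Option 1 13, Option 2 9. Option 1 has a majority (≥12).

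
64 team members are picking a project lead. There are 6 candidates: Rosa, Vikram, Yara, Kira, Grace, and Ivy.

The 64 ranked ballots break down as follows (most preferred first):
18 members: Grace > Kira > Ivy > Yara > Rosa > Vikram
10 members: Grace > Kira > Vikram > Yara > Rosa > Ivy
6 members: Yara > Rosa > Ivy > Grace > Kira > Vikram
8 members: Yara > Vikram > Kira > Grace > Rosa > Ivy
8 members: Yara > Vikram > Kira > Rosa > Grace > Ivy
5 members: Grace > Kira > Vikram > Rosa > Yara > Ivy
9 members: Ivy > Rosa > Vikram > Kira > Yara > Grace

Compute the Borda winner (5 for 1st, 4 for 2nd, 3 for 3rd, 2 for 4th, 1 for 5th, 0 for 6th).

Kira

Rosa: 18×1 + 10×1 + 6×4 + 8×1 + 8×2 + 5×2 + 9×4 = 122
Vikram: 18×0 + 10×3 + 6×0 + 8×4 + 8×4 + 5×3 + 9×3 = 136
Yara: 18×2 + 10×2 + 6×5 + 8×5 + 8×5 + 5×1 + 9×1 = 180
Kira: 18×4 + 10×4 + 6×1 + 8×3 + 8×3 + 5×4 + 9×2 = 204
Grace: 18×5 + 10×5 + 6×2 + 8×2 + 8×1 + 5×5 + 9×0 = 201
Ivy: 18×3 + 10×0 + 6×3 + 8×0 + 8×0 + 5×0 + 9×5 = 117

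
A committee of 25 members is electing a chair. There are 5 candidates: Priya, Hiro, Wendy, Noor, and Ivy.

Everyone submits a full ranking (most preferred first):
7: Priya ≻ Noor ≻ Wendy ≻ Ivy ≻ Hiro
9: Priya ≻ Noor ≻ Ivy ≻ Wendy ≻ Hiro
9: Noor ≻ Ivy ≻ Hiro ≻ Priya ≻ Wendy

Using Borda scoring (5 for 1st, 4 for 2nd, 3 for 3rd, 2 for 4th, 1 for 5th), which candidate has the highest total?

Noor

Priya: 7×5 + 9×5 + 9×2 = 98
Hiro: 7×1 + 9×1 + 9×3 = 43
Wendy: 7×3 + 9×2 + 9×1 = 48
Noor: 7×4 + 9×4 + 9×5 = 109
Ivy: 7×2 + 9×3 + 9×4 = 77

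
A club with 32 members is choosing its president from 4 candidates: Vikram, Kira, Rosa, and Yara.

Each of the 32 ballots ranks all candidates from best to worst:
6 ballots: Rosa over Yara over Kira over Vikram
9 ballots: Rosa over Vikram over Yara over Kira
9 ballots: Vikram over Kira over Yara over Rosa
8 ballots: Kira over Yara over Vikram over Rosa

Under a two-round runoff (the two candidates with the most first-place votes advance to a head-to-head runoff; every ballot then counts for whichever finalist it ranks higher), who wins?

Round 1 first-place votes: Vikram 9, Kira 8, Rosa 15, Yara 0. Rosa and Vikram advance.
Runoff: Rosa is ranked above Vikram on 15 ballots, Vikram above Rosa on 17.

Vikram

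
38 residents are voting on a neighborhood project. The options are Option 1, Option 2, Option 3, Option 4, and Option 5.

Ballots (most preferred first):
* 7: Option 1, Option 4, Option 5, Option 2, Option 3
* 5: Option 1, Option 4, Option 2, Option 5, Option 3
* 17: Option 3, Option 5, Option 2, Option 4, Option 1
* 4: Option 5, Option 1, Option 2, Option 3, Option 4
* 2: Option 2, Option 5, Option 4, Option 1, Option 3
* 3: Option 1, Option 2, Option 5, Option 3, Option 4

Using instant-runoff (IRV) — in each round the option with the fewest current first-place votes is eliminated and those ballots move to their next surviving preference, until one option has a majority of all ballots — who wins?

Round 1: Option 1 15, Option 2 2, Option 3 17, Option 4 0, Option 5 4. Option 4 eliminated.
Round 2: Option 1 15, Option 2 2, Option 3 17, Option 5 4. Option 2 eliminated.
Round 3: Option 1 15, Option 3 17, Option 5 6. Option 5 eliminated.
Round 4: Option 1 21, Option 3 17. Option 1 has a majority (≥20).

Option 1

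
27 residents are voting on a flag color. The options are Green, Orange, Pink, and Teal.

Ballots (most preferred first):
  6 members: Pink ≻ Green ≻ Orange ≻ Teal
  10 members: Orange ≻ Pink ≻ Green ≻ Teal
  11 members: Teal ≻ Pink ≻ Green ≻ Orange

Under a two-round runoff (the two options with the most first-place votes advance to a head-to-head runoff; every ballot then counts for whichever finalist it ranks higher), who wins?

Round 1 first-place votes: Green 0, Orange 10, Pink 6, Teal 11. Teal and Orange advance.
Runoff: Teal is ranked above Orange on 11 ballots, Orange above Teal on 16.

Orange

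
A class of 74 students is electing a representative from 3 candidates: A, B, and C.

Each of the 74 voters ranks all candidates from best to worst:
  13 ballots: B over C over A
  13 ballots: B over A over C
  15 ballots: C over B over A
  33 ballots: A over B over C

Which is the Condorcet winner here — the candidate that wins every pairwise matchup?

B vs A: 41–33
B vs C: 59–15
B beats every other candidate.

B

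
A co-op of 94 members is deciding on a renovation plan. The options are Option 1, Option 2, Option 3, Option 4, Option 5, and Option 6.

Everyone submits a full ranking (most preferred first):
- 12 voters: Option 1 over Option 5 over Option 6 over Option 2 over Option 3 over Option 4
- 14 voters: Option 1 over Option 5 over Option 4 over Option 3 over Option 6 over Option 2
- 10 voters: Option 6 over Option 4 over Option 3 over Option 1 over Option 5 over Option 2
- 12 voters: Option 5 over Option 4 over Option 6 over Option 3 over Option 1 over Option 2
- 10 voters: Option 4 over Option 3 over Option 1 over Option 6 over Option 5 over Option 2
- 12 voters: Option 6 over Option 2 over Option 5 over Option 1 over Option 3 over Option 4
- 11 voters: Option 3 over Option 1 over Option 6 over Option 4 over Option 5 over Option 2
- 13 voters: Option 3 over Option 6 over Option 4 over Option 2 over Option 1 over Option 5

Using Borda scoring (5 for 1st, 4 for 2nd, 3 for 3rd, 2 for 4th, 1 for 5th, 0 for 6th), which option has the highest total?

Option 6

Option 1: 12×5 + 14×5 + 10×2 + 12×1 + 10×3 + 12×2 + 11×4 + 13×1 = 273
Option 2: 12×2 + 14×0 + 10×0 + 12×0 + 10×0 + 12×4 + 11×0 + 13×2 = 98
Option 3: 12×1 + 14×2 + 10×3 + 12×2 + 10×4 + 12×1 + 11×5 + 13×5 = 266
Option 4: 12×0 + 14×3 + 10×4 + 12×4 + 10×5 + 12×0 + 11×2 + 13×3 = 241
Option 5: 12×4 + 14×4 + 10×1 + 12×5 + 10×1 + 12×3 + 11×1 + 13×0 = 231
Option 6: 12×3 + 14×1 + 10×5 + 12×3 + 10×2 + 12×5 + 11×3 + 13×4 = 301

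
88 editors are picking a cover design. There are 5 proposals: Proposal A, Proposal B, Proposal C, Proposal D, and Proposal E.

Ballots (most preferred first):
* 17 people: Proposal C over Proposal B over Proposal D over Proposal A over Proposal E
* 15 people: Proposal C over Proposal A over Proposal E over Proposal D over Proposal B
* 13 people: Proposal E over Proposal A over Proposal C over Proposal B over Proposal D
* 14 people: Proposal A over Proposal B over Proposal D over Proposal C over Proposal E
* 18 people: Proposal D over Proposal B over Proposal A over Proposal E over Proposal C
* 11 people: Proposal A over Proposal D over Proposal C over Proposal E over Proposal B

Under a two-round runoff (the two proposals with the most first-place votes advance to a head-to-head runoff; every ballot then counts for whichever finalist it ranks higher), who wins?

Round 1 first-place votes: Proposal A 25, Proposal B 0, Proposal C 32, Proposal D 18, Proposal E 13. Proposal C and Proposal A advance.
Runoff: Proposal C is ranked above Proposal A on 32 ballots, Proposal A above Proposal C on 56.

Proposal A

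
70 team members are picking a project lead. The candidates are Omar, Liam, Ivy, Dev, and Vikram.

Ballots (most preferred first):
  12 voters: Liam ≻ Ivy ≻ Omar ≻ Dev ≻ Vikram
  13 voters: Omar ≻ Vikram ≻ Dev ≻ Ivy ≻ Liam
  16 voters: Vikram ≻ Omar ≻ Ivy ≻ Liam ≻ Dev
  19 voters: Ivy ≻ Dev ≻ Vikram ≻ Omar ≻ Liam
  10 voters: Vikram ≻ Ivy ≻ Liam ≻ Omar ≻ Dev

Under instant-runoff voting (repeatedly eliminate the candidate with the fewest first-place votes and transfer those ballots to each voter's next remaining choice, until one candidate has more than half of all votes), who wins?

Round 1: Omar 13, Liam 12, Ivy 19, Dev 0, Vikram 26. Dev eliminated.
Round 2: Omar 13, Liam 12, Ivy 19, Vikram 26. Liam eliminated.
Round 3: Omar 13, Ivy 31, Vikram 26. Omar eliminated.
Round 4: Ivy 31, Vikram 39. Vikram has a majority (≥36).

Vikram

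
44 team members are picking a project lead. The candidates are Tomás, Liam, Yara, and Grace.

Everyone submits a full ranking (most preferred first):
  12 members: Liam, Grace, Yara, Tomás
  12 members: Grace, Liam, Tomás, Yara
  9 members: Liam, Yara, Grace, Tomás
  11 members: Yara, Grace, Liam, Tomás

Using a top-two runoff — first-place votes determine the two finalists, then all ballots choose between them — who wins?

Grace

Round 1 first-place votes: Tomás 0, Liam 21, Yara 11, Grace 12. Liam and Grace advance.
Runoff: Liam is ranked above Grace on 21 ballots, Grace above Liam on 23.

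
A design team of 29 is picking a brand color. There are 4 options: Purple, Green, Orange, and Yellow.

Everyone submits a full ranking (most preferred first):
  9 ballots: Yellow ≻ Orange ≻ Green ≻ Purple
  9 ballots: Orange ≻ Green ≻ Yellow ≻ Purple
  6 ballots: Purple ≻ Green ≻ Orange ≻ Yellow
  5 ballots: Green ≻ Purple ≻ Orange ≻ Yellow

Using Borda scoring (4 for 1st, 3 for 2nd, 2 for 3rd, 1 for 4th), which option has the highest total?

Purple: 9×1 + 9×1 + 6×4 + 5×3 = 57
Green: 9×2 + 9×3 + 6×3 + 5×4 = 83
Orange: 9×3 + 9×4 + 6×2 + 5×2 = 85
Yellow: 9×4 + 9×2 + 6×1 + 5×1 = 65

Orange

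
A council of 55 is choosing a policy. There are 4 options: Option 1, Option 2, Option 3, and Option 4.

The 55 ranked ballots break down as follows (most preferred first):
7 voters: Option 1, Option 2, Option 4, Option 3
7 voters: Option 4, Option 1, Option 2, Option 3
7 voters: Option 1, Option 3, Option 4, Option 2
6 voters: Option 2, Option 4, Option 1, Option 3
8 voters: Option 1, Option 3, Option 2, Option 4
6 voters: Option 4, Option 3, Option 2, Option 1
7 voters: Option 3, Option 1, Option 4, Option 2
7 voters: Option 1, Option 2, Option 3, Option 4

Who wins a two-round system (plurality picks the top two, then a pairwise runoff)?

Round 1 first-place votes: Option 1 29, Option 2 6, Option 3 7, Option 4 13. Option 1 and Option 4 advance.
Runoff: Option 1 is ranked above Option 4 on 36 ballots, Option 4 above Option 1 on 19.

Option 1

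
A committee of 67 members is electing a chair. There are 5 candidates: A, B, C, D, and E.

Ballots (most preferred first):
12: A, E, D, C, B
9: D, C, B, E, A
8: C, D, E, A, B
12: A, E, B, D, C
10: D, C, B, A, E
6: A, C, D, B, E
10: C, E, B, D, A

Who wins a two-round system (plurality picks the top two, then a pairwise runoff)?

D

Round 1 first-place votes: A 30, B 0, C 18, D 19, E 0. A and D advance.
Runoff: A is ranked above D on 30 ballots, D above A on 37.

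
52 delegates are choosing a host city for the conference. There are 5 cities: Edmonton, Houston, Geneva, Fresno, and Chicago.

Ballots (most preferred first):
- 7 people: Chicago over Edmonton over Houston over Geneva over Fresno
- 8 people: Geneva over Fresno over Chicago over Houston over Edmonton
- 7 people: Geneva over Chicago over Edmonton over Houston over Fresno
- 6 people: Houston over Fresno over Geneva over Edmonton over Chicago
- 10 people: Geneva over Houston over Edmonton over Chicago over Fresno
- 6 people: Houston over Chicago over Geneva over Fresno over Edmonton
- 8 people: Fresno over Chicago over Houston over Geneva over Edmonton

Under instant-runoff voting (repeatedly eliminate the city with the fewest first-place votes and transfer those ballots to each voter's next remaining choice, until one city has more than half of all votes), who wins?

Houston

Round 1: Edmonton 0, Houston 12, Geneva 25, Fresno 8, Chicago 7. Edmonton eliminated.
Round 2: Houston 12, Geneva 25, Fresno 8, Chicago 7. Chicago eliminated.
Round 3: Houston 19, Geneva 25, Fresno 8. Fresno eliminated.
Round 4: Houston 27, Geneva 25. Houston has a majority (≥27).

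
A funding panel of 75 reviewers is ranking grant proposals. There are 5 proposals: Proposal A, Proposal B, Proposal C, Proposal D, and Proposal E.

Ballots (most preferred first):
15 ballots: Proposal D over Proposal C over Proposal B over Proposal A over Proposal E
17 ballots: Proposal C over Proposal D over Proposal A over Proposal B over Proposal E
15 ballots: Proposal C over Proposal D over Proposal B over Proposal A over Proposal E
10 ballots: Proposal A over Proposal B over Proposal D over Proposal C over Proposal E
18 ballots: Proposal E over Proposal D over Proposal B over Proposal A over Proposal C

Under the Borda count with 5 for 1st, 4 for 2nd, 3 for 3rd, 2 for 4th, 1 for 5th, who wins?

Proposal A: 15×2 + 17×3 + 15×2 + 10×5 + 18×2 = 197
Proposal B: 15×3 + 17×2 + 15×3 + 10×4 + 18×3 = 218
Proposal C: 15×4 + 17×5 + 15×5 + 10×2 + 18×1 = 258
Proposal D: 15×5 + 17×4 + 15×4 + 10×3 + 18×4 = 305
Proposal E: 15×1 + 17×1 + 15×1 + 10×1 + 18×5 = 147

Proposal D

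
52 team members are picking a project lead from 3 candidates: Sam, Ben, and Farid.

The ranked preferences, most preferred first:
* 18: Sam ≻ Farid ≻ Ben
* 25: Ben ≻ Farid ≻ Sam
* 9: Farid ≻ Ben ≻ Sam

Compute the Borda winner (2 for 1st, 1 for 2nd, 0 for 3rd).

Farid

Sam: 18×2 + 25×0 + 9×0 = 36
Ben: 18×0 + 25×2 + 9×1 = 59
Farid: 18×1 + 25×1 + 9×2 = 61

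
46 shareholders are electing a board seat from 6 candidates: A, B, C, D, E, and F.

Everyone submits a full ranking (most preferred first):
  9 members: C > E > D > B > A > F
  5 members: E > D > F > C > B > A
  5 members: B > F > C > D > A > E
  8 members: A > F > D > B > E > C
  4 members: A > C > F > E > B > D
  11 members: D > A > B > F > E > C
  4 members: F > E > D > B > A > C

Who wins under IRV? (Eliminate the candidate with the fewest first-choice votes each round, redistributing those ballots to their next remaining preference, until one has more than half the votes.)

D

Round 1: A 12, B 5, C 9, D 11, E 5, F 4. F eliminated.
Round 2: A 12, B 5, C 9, D 11, E 9. B eliminated.
Round 3: A 12, C 14, D 11, E 9. E eliminated.
Round 4: A 12, C 14, D 20. A eliminated.
Round 5: C 18, D 28. D has a majority (≥24).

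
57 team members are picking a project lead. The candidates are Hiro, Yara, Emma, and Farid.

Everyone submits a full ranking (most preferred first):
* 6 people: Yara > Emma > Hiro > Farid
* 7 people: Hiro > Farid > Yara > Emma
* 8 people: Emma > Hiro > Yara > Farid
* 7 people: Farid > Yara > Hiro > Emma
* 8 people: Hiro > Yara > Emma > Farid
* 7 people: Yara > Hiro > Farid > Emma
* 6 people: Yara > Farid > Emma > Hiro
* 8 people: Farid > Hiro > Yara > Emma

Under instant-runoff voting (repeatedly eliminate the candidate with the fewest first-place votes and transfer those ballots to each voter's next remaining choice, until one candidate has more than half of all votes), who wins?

Hiro

Round 1: Hiro 15, Yara 19, Emma 8, Farid 15. Emma eliminated.
Round 2: Hiro 23, Yara 19, Farid 15. Farid eliminated.
Round 3: Hiro 31, Yara 26. Hiro has a majority (≥29).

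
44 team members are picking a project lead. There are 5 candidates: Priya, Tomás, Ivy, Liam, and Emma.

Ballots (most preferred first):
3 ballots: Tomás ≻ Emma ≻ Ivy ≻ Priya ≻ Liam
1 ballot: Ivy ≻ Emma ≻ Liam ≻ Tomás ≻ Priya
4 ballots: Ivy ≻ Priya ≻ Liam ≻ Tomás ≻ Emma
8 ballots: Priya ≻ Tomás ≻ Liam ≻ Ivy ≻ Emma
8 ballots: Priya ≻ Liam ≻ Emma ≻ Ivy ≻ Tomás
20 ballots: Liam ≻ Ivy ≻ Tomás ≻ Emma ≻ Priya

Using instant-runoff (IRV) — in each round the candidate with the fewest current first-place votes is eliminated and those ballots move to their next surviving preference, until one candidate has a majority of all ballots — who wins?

Round 1: Priya 16, Tomás 3, Ivy 5, Liam 20, Emma 0. Emma eliminated.
Round 2: Priya 16, Tomás 3, Ivy 5, Liam 20. Tomás eliminated.
Round 3: Priya 16, Ivy 8, Liam 20. Ivy eliminated.
Round 4: Priya 23, Liam 21. Priya has a majority (≥23).

Priya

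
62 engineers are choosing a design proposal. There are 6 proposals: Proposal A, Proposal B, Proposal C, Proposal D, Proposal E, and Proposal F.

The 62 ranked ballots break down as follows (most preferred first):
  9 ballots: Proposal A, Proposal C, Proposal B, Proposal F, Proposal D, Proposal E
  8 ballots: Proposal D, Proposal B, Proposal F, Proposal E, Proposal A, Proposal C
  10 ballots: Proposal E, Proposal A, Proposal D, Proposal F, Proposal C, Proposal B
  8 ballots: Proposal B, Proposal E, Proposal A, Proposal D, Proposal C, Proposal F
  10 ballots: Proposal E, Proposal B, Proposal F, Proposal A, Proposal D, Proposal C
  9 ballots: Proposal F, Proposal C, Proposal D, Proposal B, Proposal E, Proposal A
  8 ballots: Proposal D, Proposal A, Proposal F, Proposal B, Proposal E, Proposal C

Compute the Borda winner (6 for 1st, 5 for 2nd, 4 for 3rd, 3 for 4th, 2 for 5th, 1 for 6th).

Proposal B

Proposal A: 9×6 + 8×2 + 10×5 + 8×4 + 10×3 + 9×1 + 8×5 = 231
Proposal B: 9×4 + 8×5 + 10×1 + 8×6 + 10×5 + 9×3 + 8×3 = 235
Proposal C: 9×5 + 8×1 + 10×2 + 8×2 + 10×1 + 9×5 + 8×1 = 152
Proposal D: 9×2 + 8×6 + 10×4 + 8×3 + 10×2 + 9×4 + 8×6 = 234
Proposal E: 9×1 + 8×3 + 10×6 + 8×5 + 10×6 + 9×2 + 8×2 = 227
Proposal F: 9×3 + 8×4 + 10×3 + 8×1 + 10×4 + 9×6 + 8×4 = 223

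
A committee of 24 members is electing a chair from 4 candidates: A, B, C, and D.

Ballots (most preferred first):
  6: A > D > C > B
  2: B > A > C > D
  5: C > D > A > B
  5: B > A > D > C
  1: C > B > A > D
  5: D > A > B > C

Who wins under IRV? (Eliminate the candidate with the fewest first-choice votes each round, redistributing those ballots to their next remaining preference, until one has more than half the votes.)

Round 1: A 6, B 7, C 6, D 5. D eliminated.
Round 2: A 11, B 7, C 6. C eliminated.
Round 3: A 16, B 8. A has a majority (≥13).

A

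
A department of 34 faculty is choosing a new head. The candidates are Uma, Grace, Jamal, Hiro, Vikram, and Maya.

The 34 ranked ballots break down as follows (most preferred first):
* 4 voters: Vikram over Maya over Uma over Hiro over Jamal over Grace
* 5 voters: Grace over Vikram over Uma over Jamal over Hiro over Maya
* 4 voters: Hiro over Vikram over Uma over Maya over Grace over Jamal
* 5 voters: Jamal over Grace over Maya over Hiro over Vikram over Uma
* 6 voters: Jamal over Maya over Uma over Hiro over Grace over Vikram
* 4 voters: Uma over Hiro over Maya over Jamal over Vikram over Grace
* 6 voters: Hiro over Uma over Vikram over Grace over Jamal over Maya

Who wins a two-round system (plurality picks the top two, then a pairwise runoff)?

Round 1 first-place votes: Uma 4, Grace 5, Jamal 11, Hiro 10, Vikram 4, Maya 0. Jamal and Hiro advance.
Runoff: Jamal is ranked above Hiro on 16 ballots, Hiro above Jamal on 18.

Hiro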